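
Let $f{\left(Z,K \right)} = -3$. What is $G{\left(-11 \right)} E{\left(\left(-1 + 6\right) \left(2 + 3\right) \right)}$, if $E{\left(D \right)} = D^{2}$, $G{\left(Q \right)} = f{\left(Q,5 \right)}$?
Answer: $-1875$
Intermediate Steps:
$G{\left(Q \right)} = -3$
$G{\left(-11 \right)} E{\left(\left(-1 + 6\right) \left(2 + 3\right) \right)} = - 3 \left(\left(-1 + 6\right) \left(2 + 3\right)\right)^{2} = - 3 \left(5 \cdot 5\right)^{2} = - 3 \cdot 25^{2} = \left(-3\right) 625 = -1875$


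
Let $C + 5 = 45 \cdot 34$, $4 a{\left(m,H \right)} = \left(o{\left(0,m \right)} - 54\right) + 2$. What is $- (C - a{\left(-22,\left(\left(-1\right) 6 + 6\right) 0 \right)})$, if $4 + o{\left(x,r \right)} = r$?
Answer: $- \frac{3089}{2} \approx -1544.5$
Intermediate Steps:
$o{\left(x,r \right)} = -4 + r$
$a{\left(m,H \right)} = -14 + \frac{m}{4}$ ($a{\left(m,H \right)} = \frac{\left(\left(-4 + m\right) - 54\right) + 2}{4} = \frac{\left(-58 + m\right) + 2}{4} = \frac{-56 + m}{4} = -14 + \frac{m}{4}$)
$C = 1525$ ($C = -5 + 45 \cdot 34 = -5 + 1530 = 1525$)
$- (C - a{\left(-22,\left(\left(-1\right) 6 + 6\right) 0 \right)}) = - (1525 - \left(-14 + \frac{1}{4} \left(-22\right)\right)) = - (1525 - \left(-14 - \frac{11}{2}\right)) = - (1525 - - \frac{39}{2}) = - (1525 + \frac{39}{2}) = \left(-1\right) \frac{3089}{2} = - \frac{3089}{2}$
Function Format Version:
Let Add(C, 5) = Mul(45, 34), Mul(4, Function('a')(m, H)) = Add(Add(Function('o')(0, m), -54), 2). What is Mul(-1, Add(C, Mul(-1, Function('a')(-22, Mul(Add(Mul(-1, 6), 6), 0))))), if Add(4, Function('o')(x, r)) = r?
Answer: Rational(-3089, 2) ≈ -1544.5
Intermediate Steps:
Function('o')(x, r) = Add(-4, r)
Function('a')(m, H) = Add(-14, Mul(Rational(1, 4), m)) (Function('a')(m, H) = Mul(Rational(1, 4), Add(Add(Add(-4, m), -54), 2)) = Mul(Rational(1, 4), Add(Add(-58, m), 2)) = Mul(Rational(1, 4), Add(-56, m)) = Add(-14, Mul(Rational(1, 4), m)))
C = 1525 (C = Add(-5, Mul(45, 34)) = Add(-5, 1530) = 1525)
Mul(-1, Add(C, Mul(-1, Function('a')(-22, Mul(Add(Mul(-1, 6), 6), 0))))) = Mul(-1, Add(1525, Mul(-1, Add(-14, Mul(Rational(1, 4), -22))))) = Mul(-1, Add(1525, Mul(-1, Add(-14, Rational(-11, 2))))) = Mul(-1, Add(1525, Mul(-1, Rational(-39, 2)))) = Mul(-1, Add(1525, Rational(39, 2))) = Mul(-1, Rational(3089, 2)) = Rational(-3089, 2)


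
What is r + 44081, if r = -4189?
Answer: 39892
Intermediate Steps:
r + 44081 = -4189 + 44081 = 39892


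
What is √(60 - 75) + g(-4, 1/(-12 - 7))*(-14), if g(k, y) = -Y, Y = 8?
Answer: 112 + I*√15 ≈ 112.0 + 3.873*I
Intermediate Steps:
g(k, y) = -8 (g(k, y) = -1*8 = -8)
√(60 - 75) + g(-4, 1/(-12 - 7))*(-14) = √(60 - 75) - 8*(-14) = √(-15) + 112 = I*√15 + 112 = 112 + I*√15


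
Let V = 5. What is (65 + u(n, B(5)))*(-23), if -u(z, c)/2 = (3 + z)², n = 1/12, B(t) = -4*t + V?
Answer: -76153/72 ≈ -1057.7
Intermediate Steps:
B(t) = 5 - 4*t (B(t) = -4*t + 5 = 5 - 4*t)
n = 1/12 (n = 1*(1/12) = 1/12 ≈ 0.083333)
u(z, c) = -2*(3 + z)²
(65 + u(n, B(5)))*(-23) = (65 - 2*(3 + 1/12)²)*(-23) = (65 - 2*(37/12)²)*(-23) = (65 - 2*1369/144)*(-23) = (65 - 1369/72)*(-23) = (3311/72)*(-23) = -76153/72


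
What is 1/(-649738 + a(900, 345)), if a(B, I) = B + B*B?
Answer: 1/161162 ≈ 6.2049e-6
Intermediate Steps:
a(B, I) = B + B**2
1/(-649738 + a(900, 345)) = 1/(-649738 + 900*(1 + 900)) = 1/(-649738 + 900*901) = 1/(-649738 + 810900) = 1/161162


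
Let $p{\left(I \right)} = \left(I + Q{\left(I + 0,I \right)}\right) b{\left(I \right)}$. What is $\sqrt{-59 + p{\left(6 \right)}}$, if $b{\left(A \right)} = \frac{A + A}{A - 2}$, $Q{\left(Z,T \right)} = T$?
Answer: $i \sqrt{23} \approx 4.7958 i$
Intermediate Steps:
$b{\left(A \right)} = \frac{2 A}{-2 + A}$
$p{\left(I \right)} = \frac{4 I^{2}}{-2 + I}$ ($p{\left(I \right)} = \left(I + I\right) \frac{2 I}{-2 + I} = 2 I \frac{2 I}{-2 + I} = \frac{4 I^{2}}{-2 + I}$)
$\sqrt{-59 + p{\left(6 \right)}} = \sqrt{-59 + \frac{4 \cdot 6^{2}}{-2 + 6}} = \sqrt{-59 + 4 \cdot 36 \cdot \frac{1}{4}} = \sqrt{-59 + 36} = \sqrt{-23} = i \sqrt{23}$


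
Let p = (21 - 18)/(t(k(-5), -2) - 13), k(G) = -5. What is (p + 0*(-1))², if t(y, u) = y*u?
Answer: 1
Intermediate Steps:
t(y, u) = u*y
p = -1 (p = (21 - 18)/(-2*(-5) - 13) = 3/(10 - 13) = 3/(-3) = 3*(-⅓) = -1)
(p + 0*(-1))² = (-1 + 0*(-1))² = (-1 + 0)² = (-1)² = 1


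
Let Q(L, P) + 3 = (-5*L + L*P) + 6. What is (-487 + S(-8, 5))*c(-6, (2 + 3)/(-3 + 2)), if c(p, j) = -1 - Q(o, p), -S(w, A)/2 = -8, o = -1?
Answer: 7065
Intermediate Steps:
S(w, A) = 16 (S(w, A) = -2*(-8) = 16)
Q(L, P) = 3 - 5*L + L*P (Q(L, P) = -3 + ((-5*L + L*P) + 6) = -3 + (6 - 5*L + L*P) = 3 - 5*L + L*P)
c(p, j) = -9 + p (c(p, j) = -1 - (3 - 5*(-1) - p) = -1 - (3 + 5 - p) = -1 - (8 - p) = -1 + (-8 + p) = -9 + p)
(-487 + S(-8, 5))*c(-6, (2 + 3)/(-3 + 2)) = (-487 + 16)*(-9 - 6) = -471*(-15) = 7065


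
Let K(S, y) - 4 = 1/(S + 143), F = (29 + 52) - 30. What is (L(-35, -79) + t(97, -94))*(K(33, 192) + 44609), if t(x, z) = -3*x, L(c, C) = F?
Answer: -117778335/11 ≈ -1.0707e+7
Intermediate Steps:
F = 51 (F = 81 - 30 = 51)
K(S, y) = 4 + 1/(143 + S) (K(S, y) = 4 + 1/(S + 143) = 4 + 1/(143 + S))
L(c, C) = 51
(L(-35, -79) + t(97, -94))*(K(33, 192) + 44609) = (51 - 3*97)*((573 + 4*33)/(143 + 33) + 44609) = (51 - 291)*((573 + 132)/176 + 44609) = -240*((1/176)*705 + 44609) = -240*(705/176 + 44609) = -240*7851889/176 = -117778335/11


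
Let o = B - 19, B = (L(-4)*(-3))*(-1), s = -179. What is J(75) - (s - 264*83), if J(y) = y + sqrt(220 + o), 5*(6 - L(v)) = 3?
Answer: 22166 + sqrt(5430)/5 ≈ 22181.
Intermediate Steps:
L(v) = 27/5 (L(v) = 6 - 1/5*3 = 6 - 3/5 = 27/5)
B = 81/5 (B = ((27/5)*(-3))*(-1) = -81/5*(-1) = 81/5 ≈ 16.200)
o = -14/5 (o = 81/5 - 19 = -14/5 ≈ -2.8000)
J(y) = y + sqrt(5430)/5 (J(y) = y + sqrt(220 - 14/5) = y + sqrt(1086/5) = y + sqrt(5430)/5)
J(75) - (s - 264*83) = (75 + sqrt(5430)/5) - (-179 - 264*83) = (75 + sqrt(5430)/5) - (-179 - 21912) = (75 + sqrt(5430)/5) - 1*(-22091) = (75 + sqrt(5430)/5) + 22091 = 22166 + sqrt(5430)/5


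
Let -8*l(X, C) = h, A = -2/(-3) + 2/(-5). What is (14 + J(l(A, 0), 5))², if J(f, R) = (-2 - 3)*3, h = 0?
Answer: 1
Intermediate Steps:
A = 4/15 (A = -2*(-⅓) + 2*(-⅕) = ⅔ - ⅖ = 4/15 ≈ 0.26667)
l(X, C) = 0 (l(X, C) = -⅛*0 = 0)
J(f, R) = -15 (J(f, R) = -5*3 = -15)
(14 + J(l(A, 0), 5))² = (14 - 15)² = (-1)² = 1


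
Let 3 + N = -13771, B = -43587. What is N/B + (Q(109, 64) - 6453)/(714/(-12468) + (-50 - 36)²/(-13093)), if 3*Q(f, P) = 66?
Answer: 7626644024488408/737795187585 ≈ 10337.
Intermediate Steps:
Q(f, P) = 22 (Q(f, P) = (⅓)*66 = 22)
N = -13774 (N = -3 - 13771 = -13774)
N/B + (Q(109, 64) - 6453)/(714/(-12468) + (-50 - 36)²/(-13093)) = -13774/(-43587) + (22 - 6453)/(714/(-12468) + (-50 - 36)²/(-13093)) = -13774*(-1/43587) - 6431/(714*(-1/12468) + (-86)²*(-1/13093)) = 13774/43587 - 6431/(-119/2078 + 7396*(-1/13093)) = 13774/43587 - 6431/(-119/2078 - 7396/13093) = 13774/43587 - 6431/(-16926955/27207254) = 13774/43587 - 6431*(-27207254/16926955) = 13774/43587 + 174969850474/16926955 = 7626644024488408/737795187585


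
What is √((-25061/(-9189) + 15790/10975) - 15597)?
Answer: I*√704836032713462410/6723285 ≈ 124.87*I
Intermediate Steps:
√((-25061/(-9189) + 15790/10975) - 15597) = √((-25061*(-1/9189) + 15790*(1/10975)) - 15597) = √((25061/9189 + 3158/2195) - 15597) = √(84027757/20169855 - 15597) = √(-314505200678/20169855) = I*√704836032713462410/6723285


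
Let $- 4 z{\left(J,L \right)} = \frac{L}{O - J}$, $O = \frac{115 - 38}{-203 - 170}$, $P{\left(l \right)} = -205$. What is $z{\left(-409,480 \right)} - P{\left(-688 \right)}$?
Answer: $\frac{780341}{3812} \approx 204.71$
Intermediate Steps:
$O = - \frac{77}{373}$ ($O = \frac{115 - 38}{-373} = 77 \left(- \frac{1}{373}\right) = - \frac{77}{373} \approx -0.20643$)
$z{\left(J,L \right)} = - \frac{L}{4 \left(- \frac{77}{373} - J\right)}$ ($z{\left(J,L \right)} = - \frac{L \frac{1}{- \frac{77}{373} - J}}{4} = - \frac{L}{4 \left(- \frac{77}{373} - J\right)}$)
$z{\left(-409,480 \right)} - P{\left(-688 \right)} = \frac{373}{4} \cdot 480 \frac{1}{77 + 373 \left(-409\right)} - -205 = \frac{373}{4} \cdot 480 \frac{1}{77 - 152557} + 205 = \frac{373}{4} \cdot 480 \frac{1}{-152480} + 205 = \frac{373}{4} \cdot 480 \left(- \frac{1}{152480}\right) + 205 = - \frac{1119}{3812} + 205 = \frac{780341}{3812}$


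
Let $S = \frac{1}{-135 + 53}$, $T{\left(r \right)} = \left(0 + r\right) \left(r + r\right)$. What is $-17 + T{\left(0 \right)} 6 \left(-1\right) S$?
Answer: $-17$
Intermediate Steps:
$T{\left(r \right)} = 2 r^{2}$ ($T{\left(r \right)} = r 2 r = 2 r^{2}$)
$S = - \frac{1}{82}$ ($S = \frac{1}{-82} = - \frac{1}{82} \approx -0.012195$)
$-17 + T{\left(0 \right)} 6 \left(-1\right) S = -17 + 2 \cdot 0^{2} \cdot 6 \left(-1\right) \left(- \frac{1}{82}\right) = -17 + 2 \cdot 0 \cdot 6 \left(-1\right) \left(- \frac{1}{82}\right) = -17 + 0 \cdot 6 \left(-1\right) \left(- \frac{1}{82}\right) = -17 + 0 \left(-1\right) \left(- \frac{1}{82}\right) = -17 + 0 \left(- \frac{1}{82}\right) = -17 + 0 = -17$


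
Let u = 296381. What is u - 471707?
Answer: -175326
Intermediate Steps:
u - 471707 = 296381 - 471707 = -175326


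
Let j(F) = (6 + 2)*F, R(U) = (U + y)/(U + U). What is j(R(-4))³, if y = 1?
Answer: 27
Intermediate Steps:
R(U) = (1 + U)/(2*U) (R(U) = (U + 1)/(U + U) = (1 + U)/((2*U)) = (1 + U)*(1/(2*U)) = (1 + U)/(2*U))
j(F) = 8*F
j(R(-4))³ = (8*((½)*(1 - 4)/(-4)))³ = (8*((½)*(-¼)*(-3)))³ = (8*(3/8))³ = 3³ = 27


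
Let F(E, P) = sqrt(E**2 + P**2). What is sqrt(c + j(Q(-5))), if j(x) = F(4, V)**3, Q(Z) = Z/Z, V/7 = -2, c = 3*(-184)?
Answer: 2*sqrt(-138 + 106*sqrt(53)) ≈ 50.346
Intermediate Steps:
c = -552
V = -14 (V = 7*(-2) = -14)
Q(Z) = 1
j(x) = 424*sqrt(53) (j(x) = (sqrt(4**2 + (-14)**2))**3 = (sqrt(16 + 196))**3 = (sqrt(212))**3 = (2*sqrt(53))**3 = 424*sqrt(53))
sqrt(c + j(Q(-5))) = sqrt(-552 + 424*sqrt(53))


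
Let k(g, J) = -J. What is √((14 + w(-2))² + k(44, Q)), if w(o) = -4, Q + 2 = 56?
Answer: √46 ≈ 6.7823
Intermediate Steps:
Q = 54 (Q = -2 + 56 = 54)
√((14 + w(-2))² + k(44, Q)) = √((14 - 4)² - 1*54) = √(10² - 54) = √(100 - 54) = √46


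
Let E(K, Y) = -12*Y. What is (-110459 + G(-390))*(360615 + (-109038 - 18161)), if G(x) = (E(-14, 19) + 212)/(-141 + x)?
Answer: -13690715073608/531 ≈ -2.5783e+10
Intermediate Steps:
G(x) = -16/(-141 + x) (G(x) = (-12*19 + 212)/(-141 + x) = (-228 + 212)/(-141 + x) = -16/(-141 + x))
(-110459 + G(-390))*(360615 + (-109038 - 18161)) = (-110459 - 16/(-141 - 390))*(360615 + (-109038 - 18161)) = (-110459 - 16/(-531))*(360615 - 127199) = (-110459 - 16*(-1/531))*233416 = (-110459 + 16/531)*233416 = -58653713/531*233416 = -13690715073608/531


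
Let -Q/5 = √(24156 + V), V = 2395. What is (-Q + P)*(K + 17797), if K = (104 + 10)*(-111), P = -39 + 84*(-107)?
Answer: -46425861 + 25715*√26551 ≈ -4.2236e+7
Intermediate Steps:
P = -9027 (P = -39 - 8988 = -9027)
K = -12654 (K = 114*(-111) = -12654)
Q = -5*√26551 (Q = -5*√(24156 + 2395) = -5*√26551 ≈ -814.72)
(-Q + P)*(K + 17797) = (-(-5)*√26551 - 9027)*(-12654 + 17797) = (5*√26551 - 9027)*5143 = (-9027 + 5*√26551)*5143 = -46425861 + 25715*√26551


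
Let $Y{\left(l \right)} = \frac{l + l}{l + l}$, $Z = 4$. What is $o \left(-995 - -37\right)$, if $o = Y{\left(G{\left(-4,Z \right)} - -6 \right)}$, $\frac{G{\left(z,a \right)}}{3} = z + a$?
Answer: $-958$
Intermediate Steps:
$G{\left(z,a \right)} = 3 a + 3 z$ ($G{\left(z,a \right)} = 3 \left(z + a\right) = 3 \left(a + z\right) = 3 a + 3 z$)
$Y{\left(l \right)} = 1$ ($Y{\left(l \right)} = \frac{2 l}{2 l} = 2 l \frac{1}{2 l} = 1$)
$o = 1$
$o \left(-995 - -37\right) = 1 \left(-995 - -37\right) = 1 \left(-995 + \left(-669 + 706\right)\right) = 1 \left(-995 + 37\right) = 1 \left(-958\right) = -958$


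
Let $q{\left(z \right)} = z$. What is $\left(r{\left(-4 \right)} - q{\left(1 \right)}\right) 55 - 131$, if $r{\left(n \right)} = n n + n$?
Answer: $474$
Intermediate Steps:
$r{\left(n \right)} = n + n^{2}$ ($r{\left(n \right)} = n^{2} + n = n + n^{2}$)
$\left(r{\left(-4 \right)} - q{\left(1 \right)}\right) 55 - 131 = \left(- 4 \left(1 - 4\right) - 1\right) 55 - 131 = \left(\left(-4\right) \left(-3\right) - 1\right) 55 - 131 = \left(12 - 1\right) 55 - 131 = 11 \cdot 55 - 131 = 605 - 131 = 474$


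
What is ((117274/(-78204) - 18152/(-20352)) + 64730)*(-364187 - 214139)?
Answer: -44331358445264725/1184232 ≈ -3.7435e+10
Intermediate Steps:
((117274/(-78204) - 18152/(-20352)) + 64730)*(-364187 - 214139) = ((117274*(-1/78204) - 18152*(-1/20352)) + 64730)*(-578326) = ((-58637/39102 + 2269/2544) + 64730)*(-578326) = (-10075015/16579248 + 64730)*(-578326) = (1073164648025/16579248)*(-578326) = -44331358445264725/1184232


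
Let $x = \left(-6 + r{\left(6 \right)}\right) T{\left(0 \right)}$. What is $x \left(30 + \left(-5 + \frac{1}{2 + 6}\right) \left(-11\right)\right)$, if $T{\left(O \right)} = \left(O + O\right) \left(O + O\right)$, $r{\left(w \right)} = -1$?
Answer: $0$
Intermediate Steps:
$T{\left(O \right)} = 4 O^{2}$ ($T{\left(O \right)} = 2 O 2 O = 4 O^{2}$)
$x = 0$ ($x = \left(-6 - 1\right) 4 \cdot 0^{2} = - 7 \cdot 4 \cdot 0 = \left(-7\right) 0 = 0$)
$x \left(30 + \left(-5 + \frac{1}{2 + 6}\right) \left(-11\right)\right) = 0 \left(30 + \left(-5 + \frac{1}{2 + 6}\right) \left(-11\right)\right) = 0 \left(30 + \left(-5 + \frac{1}{8}\right) \left(-11\right)\right) = 0 \left(30 - - \frac{429}{8}\right) = 0 \left(30 + \frac{429}{8}\right) = 0 \cdot \frac{669}{8} = 0$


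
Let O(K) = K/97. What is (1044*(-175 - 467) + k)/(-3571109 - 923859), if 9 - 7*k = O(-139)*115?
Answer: 227540767/1526041636 ≈ 0.14911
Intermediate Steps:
O(K) = K/97 (O(K) = K*(1/97) = K/97)
k = 16858/679 (k = 9/7 - (1/97)*(-139)*115/7 = 9/7 - (-139)*115/679 = 9/7 - 1/7*(-15985/97) = 9/7 + 15985/679 = 16858/679 ≈ 24.828)
(1044*(-175 - 467) + k)/(-3571109 - 923859) = (1044*(-175 - 467) + 16858/679)/(-3571109 - 923859) = (1044*(-642) + 16858/679)/(-4494968) = (-670248 + 16858/679)*(-1/4494968) = -455081534/679*(-1/4494968) = 227540767/1526041636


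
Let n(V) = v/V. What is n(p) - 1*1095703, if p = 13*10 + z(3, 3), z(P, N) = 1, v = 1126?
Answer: -143535967/131 ≈ -1.0957e+6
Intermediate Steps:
p = 131 (p = 13*10 + 1 = 130 + 1 = 131)
n(V) = 1126/V
n(p) - 1*1095703 = 1126/131 - 1*1095703 = 1126*(1/131) - 1095703 = 1126/131 - 1095703 = -143535967/131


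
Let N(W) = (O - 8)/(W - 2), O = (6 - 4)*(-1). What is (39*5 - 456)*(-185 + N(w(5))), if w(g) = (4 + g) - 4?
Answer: 49155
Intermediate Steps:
O = -2 (O = 2*(-1) = -2)
w(g) = g
N(W) = -10/(-2 + W) (N(W) = (-2 - 8)/(W - 2) = -10/(-2 + W))
(39*5 - 456)*(-185 + N(w(5))) = (39*5 - 456)*(-185 - 10/(-2 + 5)) = (195 - 456)*(-185 - 10/3) = -261*(-185 - 10*1/3) = -261*(-185 - 10/3) = -261*(-565/3) = 49155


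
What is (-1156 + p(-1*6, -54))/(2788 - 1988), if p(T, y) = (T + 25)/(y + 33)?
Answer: -4859/3360 ≈ -1.4461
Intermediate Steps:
p(T, y) = (25 + T)/(33 + y)
(-1156 + p(-1*6, -54))/(2788 - 1988) = (-1156 + (25 - 1*6)/(33 - 54))/(2788 - 1988) = (-1156 + (25 - 6)/(-21))/800 = (-1156 - 1/21*19)*(1/800) = (-1156 - 19/21)*(1/800) = -24295/21*1/800 = -4859/3360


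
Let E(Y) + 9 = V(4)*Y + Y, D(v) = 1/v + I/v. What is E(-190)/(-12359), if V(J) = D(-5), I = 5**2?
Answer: -789/12359 ≈ -0.063840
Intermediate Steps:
I = 25
D(v) = 26/v (D(v) = 1/v + 25/v = 26/v)
V(J) = -26/5 (V(J) = 26/(-5) = 26*(-1/5) = -26/5)
E(Y) = -9 - 21*Y/5 (E(Y) = -9 + (-26*Y/5 + Y) = -9 - 21*Y/5)
E(-190)/(-12359) = (-9 - 21/5*(-190))/(-12359) = (-9 + 798)*(-1/12359) = 789*(-1/12359) = -789/12359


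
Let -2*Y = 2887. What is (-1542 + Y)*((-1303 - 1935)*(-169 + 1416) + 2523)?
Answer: 24094555373/2 ≈ 1.2047e+10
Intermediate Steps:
Y = -2887/2 (Y = -½*2887 = -2887/2 ≈ -1443.5)
(-1542 + Y)*((-1303 - 1935)*(-169 + 1416) + 2523) = (-1542 - 2887/2)*((-1303 - 1935)*(-169 + 1416) + 2523) = -5971*(-3238*1247 + 2523)/2 = -5971*(-4037786 + 2523)/2 = -5971/2*(-4035263) = 24094555373/2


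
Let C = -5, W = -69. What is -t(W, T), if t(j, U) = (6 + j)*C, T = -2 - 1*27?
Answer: -315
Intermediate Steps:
T = -29 (T = -2 - 27 = -29)
t(j, U) = -30 - 5*j (t(j, U) = (6 + j)*(-5) = -30 - 5*j)
-t(W, T) = -(-30 - 5*(-69)) = -(-30 + 345) = -1*315 = -315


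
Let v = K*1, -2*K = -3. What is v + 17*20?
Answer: 683/2 ≈ 341.50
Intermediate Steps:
K = 3/2 (K = -½*(-3) = 3/2 ≈ 1.5000)
v = 3/2 (v = (3/2)*1 = 3/2 ≈ 1.5000)
v + 17*20 = 3/2 + 17*20 = 3/2 + 340 = 683/2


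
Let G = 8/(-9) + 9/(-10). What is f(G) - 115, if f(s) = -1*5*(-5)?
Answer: -90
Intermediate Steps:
G = -161/90 (G = 8*(-⅑) + 9*(-⅒) = -8/9 - 9/10 = -161/90 ≈ -1.7889)
f(s) = 25 (f(s) = -5*(-5) = 25)
f(G) - 115 = 25 - 115 = -90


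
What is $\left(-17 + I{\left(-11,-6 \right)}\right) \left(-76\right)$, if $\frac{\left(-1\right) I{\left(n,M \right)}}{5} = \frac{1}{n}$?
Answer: $\frac{13832}{11} \approx 1257.5$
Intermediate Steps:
$I{\left(n,M \right)} = - \frac{5}{n}$
$\left(-17 + I{\left(-11,-6 \right)}\right) \left(-76\right) = \left(-17 - \frac{5}{-11}\right) \left(-76\right) = \left(-17 - - \frac{5}{11}\right) \left(-76\right) = \left(-17 + \frac{5}{11}\right) \left(-76\right) = \left(- \frac{182}{11}\right) \left(-76\right) = \frac{13832}{11}$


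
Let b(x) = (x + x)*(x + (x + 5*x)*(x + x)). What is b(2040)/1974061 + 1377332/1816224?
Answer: 92519247985661513/896334241416 ≈ 1.0322e+5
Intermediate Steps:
b(x) = 2*x*(x + 12*x**2) (b(x) = (2*x)*(x + (6*x)*(2*x)) = (2*x)*(x + 12*x**2) = 2*x*(x + 12*x**2))
b(2040)/1974061 + 1377332/1816224 = (2040**2*(2 + 24*2040))/1974061 + 1377332/1816224 = (4161600*(2 + 48960))*(1/1974061) + 1377332*(1/1816224) = (4161600*48962)*(1/1974061) + 344333/454056 = 203760259200*(1/1974061) + 344333/454056 = 203760259200/1974061 + 344333/454056 = 92519247985661513/896334241416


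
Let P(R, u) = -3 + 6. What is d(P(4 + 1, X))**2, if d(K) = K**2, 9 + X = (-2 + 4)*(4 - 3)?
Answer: 81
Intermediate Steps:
X = -7 (X = -9 + (-2 + 4)*(4 - 3) = -9 + 2*1 = -9 + 2 = -7)
P(R, u) = 3
d(P(4 + 1, X))**2 = (3**2)**2 = 9**2 = 81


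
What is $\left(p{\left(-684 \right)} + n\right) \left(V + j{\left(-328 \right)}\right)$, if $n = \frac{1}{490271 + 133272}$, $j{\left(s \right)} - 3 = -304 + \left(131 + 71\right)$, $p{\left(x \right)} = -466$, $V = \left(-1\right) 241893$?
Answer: $\frac{70315866385704}{623543} \approx 1.1277 \cdot 10^{8}$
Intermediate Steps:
$V = -241893$
$j{\left(s \right)} = -99$ ($j{\left(s \right)} = 3 + \left(-304 + \left(131 + 71\right)\right) = 3 + \left(-304 + 202\right) = 3 - 102 = -99$)
$n = \frac{1}{623543} \approx 1.6037 \cdot 10^{-6}$
$\left(p{\left(-684 \right)} + n\right) \left(V + j{\left(-328 \right)}\right) = \left(-466 + \frac{1}{623543}\right) \left(-241893 - 99\right) = \left(- \frac{290571037}{623543}\right) \left(-241992\right) = \frac{70315866385704}{623543}$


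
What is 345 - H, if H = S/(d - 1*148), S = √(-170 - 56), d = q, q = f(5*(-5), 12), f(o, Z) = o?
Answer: 345 + I*√226/173 ≈ 345.0 + 0.086898*I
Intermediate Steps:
q = -25 (q = 5*(-5) = -25)
d = -25
S = I*√226 (S = √(-226) = I*√226 ≈ 15.033*I)
H = -I*√226/173 (H = (I*√226)/(-25 - 1*148) = (I*√226)/(-25 - 148) = (I*√226)/(-173) = (I*√226)*(-1/173) = -I*√226/173 ≈ -0.086898*I)
345 - H = 345 - (-1)*I*√226/173 = 345 + I*√226/173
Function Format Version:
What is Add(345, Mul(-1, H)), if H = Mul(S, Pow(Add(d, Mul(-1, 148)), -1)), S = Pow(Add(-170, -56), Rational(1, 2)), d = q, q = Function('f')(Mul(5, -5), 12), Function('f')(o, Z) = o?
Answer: Add(345, Mul(Rational(1, 173), I, Pow(226, Rational(1, 2)))) ≈ Add(345.00, Mul(0.086898, I))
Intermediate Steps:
q = -25 (q = Mul(5, -5) = -25)
d = -25
S = Mul(I, Pow(226, Rational(1, 2))) (S = Pow(-226, Rational(1, 2)) = Mul(I, Pow(226, Rational(1, 2))) ≈ Mul(15.033, I))
H = Mul(Rational(-1, 173), I, Pow(226, Rational(1, 2))) (H = Mul(Mul(I, Pow(226, Rational(1, 2))), Pow(Add(-25, Mul(-1, 148)), -1)) = Mul(Mul(I, Pow(226, Rational(1, 2))), Pow(Add(-25, -148), -1)) = Mul(Mul(I, Pow(226, Rational(1, 2))), Pow(-173, -1)) = Mul(Mul(I, Pow(226, Rational(1, 2))), Rational(-1, 173)) = Mul(Rational(-1, 173), I, Pow(226, Rational(1, 2))) ≈ Mul(-0.086898, I))
Add(345, Mul(-1, H)) = Add(345, Mul(-1, Mul(Rational(-1, 173), I, Pow(226, Rational(1, 2))))) = Add(345, Mul(Rational(1, 173), I, Pow(226, Rational(1, 2))))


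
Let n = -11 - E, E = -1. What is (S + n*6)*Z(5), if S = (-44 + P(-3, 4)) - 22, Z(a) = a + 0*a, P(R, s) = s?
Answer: -610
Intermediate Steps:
n = -10 (n = -11 - 1*(-1) = -11 + 1 = -10)
Z(a) = a (Z(a) = a + 0 = a)
S = -62 (S = (-44 + 4) - 22 = -40 - 22 = -62)
(S + n*6)*Z(5) = (-62 - 10*6)*5 = (-62 - 60)*5 = -122*5 = -610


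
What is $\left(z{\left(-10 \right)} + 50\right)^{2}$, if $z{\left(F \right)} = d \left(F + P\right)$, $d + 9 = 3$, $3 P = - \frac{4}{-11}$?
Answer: $\frac{1444804}{121} \approx 11941.0$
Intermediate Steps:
$P = \frac{4}{33}$ ($P = \frac{\left(-4\right) \frac{1}{-11}}{3} = \frac{\left(-4\right) \left(- \frac{1}{11}\right)}{3} = \frac{1}{3} \cdot \frac{4}{11} = \frac{4}{33} \approx 0.12121$)
$d = -6$ ($d = -9 + 3 = -6$)
$z{\left(F \right)} = - \frac{8}{11} - 6 F$ ($z{\left(F \right)} = - 6 \left(F + \frac{4}{33}\right) = - 6 \left(\frac{4}{33} + F\right) = - \frac{8}{11} - 6 F$)
$\left(z{\left(-10 \right)} + 50\right)^{2} = \left(\left(- \frac{8}{11} - -60\right) + 50\right)^{2} = \left(\left(- \frac{8}{11} + 60\right) + 50\right)^{2} = \left(\frac{652}{11} + 50\right)^{2} = \left(\frac{1202}{11}\right)^{2} = \frac{1444804}{121}$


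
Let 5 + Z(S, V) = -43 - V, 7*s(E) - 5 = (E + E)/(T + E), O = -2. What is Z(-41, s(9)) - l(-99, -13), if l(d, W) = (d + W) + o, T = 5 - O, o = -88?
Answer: 1209/8 ≈ 151.13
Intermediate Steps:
T = 7 (T = 5 - 1*(-2) = 5 + 2 = 7)
s(E) = 5/7 + 2*E/(7*(7 + E)) (s(E) = 5/7 + ((E + E)/(7 + E))/7 = 5/7 + ((2*E)/(7 + E))/7 = 5/7 + (2*E/(7 + E))/7 = 5/7 + 2*E/(7*(7 + E)))
Z(S, V) = -48 - V (Z(S, V) = -5 + (-43 - V) = -48 - V)
l(d, W) = -88 + W + d (l(d, W) = (d + W) - 88 = (W + d) - 88 = -88 + W + d)
Z(-41, s(9)) - l(-99, -13) = (-48 - (5 + 9)/(7 + 9)) - (-88 - 13 - 99) = (-48 - 14/16) - 1*(-200) = (-48 - 14/16) + 200 = (-48 - 1*7/8) + 200 = (-48 - 7/8) + 200 = -391/8 + 200 = 1209/8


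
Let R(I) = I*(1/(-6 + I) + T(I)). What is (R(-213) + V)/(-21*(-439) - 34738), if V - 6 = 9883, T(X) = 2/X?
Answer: -722114/1862887 ≈ -0.38763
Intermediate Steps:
V = 9889 (V = 6 + 9883 = 9889)
R(I) = I*(1/(-6 + I) + 2/I)
(R(-213) + V)/(-21*(-439) - 34738) = (3*(-4 - 213)/(-6 - 213) + 9889)/(-21*(-439) - 34738) = (3*(-217)/(-219) + 9889)/(9219 - 34738) = (3*(-1/219)*(-217) + 9889)/(-25519) = (217/73 + 9889)*(-1/25519) = (722114/73)*(-1/25519) = -722114/1862887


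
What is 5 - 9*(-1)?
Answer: 14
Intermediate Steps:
5 - 9*(-1) = 5 + 9 = 14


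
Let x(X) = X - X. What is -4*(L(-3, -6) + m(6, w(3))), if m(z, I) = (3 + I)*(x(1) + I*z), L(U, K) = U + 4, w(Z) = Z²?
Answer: -2596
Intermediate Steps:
L(U, K) = 4 + U
x(X) = 0
m(z, I) = I*z*(3 + I) (m(z, I) = (3 + I)*(0 + I*z) = (3 + I)*(I*z) = I*z*(3 + I))
-4*(L(-3, -6) + m(6, w(3))) = -4*((4 - 3) + 3²*6*(3 + 3²)) = -4*(1 + 9*6*(3 + 9)) = -4*(1 + 9*6*12) = -4*(1 + 648) = -4*649 = -2596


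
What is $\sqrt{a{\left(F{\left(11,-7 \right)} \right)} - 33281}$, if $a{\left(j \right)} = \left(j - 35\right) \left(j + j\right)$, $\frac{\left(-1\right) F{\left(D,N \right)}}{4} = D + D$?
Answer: $i \sqrt{11633} \approx 107.86 i$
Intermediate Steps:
$F{\left(D,N \right)} = - 8 D$ ($F{\left(D,N \right)} = - 4 \left(D + D\right) = - 4 \cdot 2 D = - 8 D$)
$a{\left(j \right)} = 2 j \left(-35 + j\right)$ ($a{\left(j \right)} = \left(-35 + j\right) 2 j = 2 j \left(-35 + j\right)$)
$\sqrt{a{\left(F{\left(11,-7 \right)} \right)} - 33281} = \sqrt{2 \left(\left(-8\right) 11\right) \left(-35 - 88\right) - 33281} = \sqrt{2 \left(-88\right) \left(-35 - 88\right) - 33281} = \sqrt{2 \left(-88\right) \left(-123\right) - 33281} = \sqrt{21648 - 33281} = \sqrt{-11633} = i \sqrt{11633}$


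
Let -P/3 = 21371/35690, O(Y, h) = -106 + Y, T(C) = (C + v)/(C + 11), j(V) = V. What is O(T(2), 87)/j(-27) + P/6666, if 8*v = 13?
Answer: 1689686927/431556840 ≈ 3.9153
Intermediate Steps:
v = 13/8 (v = (⅛)*13 = 13/8 ≈ 1.6250)
T(C) = (13/8 + C)/(11 + C) (T(C) = (C + 13/8)/(C + 11) = (13/8 + C)/(11 + C))
P = -1491/830 (P = -64113/35690 = -3*497/830 = -1491/830 ≈ -1.7964)
O(T(2), 87)/j(-27) + P/6666 = (-106 + (13/8 + 2)/(11 + 2))/(-27) - 1491/830/6666 = (-106 + (29/8)/13)*(-1/27) - 1491/830*1/6666 = (-106 + (1/13)*(29/8))*(-1/27) - 497/1844260 = (-106 + 29/104)*(-1/27) - 497/1844260 = -10995/104*(-1/27) - 497/1844260 = 3665/936 - 497/1844260 = 1689686927/431556840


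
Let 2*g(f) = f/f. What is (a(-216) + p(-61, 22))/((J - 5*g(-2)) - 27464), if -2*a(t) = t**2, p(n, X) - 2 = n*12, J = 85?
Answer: 2092/2381 ≈ 0.87862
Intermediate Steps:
g(f) = 1/2 (g(f) = (f/f)/2 = (1/2)*1 = 1/2)
p(n, X) = 2 + 12*n (p(n, X) = 2 + n*12 = 2 + 12*n)
a(t) = -t**2/2
(a(-216) + p(-61, 22))/((J - 5*g(-2)) - 27464) = (-1/2*(-216)**2 + (2 + 12*(-61)))/((85 - 5*1/2) - 27464) = (-1/2*46656 + (2 - 732))/((85 - 5/2) - 27464) = (-23328 - 730)/(165/2 - 27464) = -24058/(-54763/2) = -24058*(-2/54763) = 2092/2381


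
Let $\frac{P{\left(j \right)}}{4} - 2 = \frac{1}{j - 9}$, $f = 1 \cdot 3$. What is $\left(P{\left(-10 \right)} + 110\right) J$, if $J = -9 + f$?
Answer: $- \frac{13428}{19} \approx -706.74$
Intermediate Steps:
$f = 3$
$P{\left(j \right)} = 8 + \frac{4}{-9 + j}$ ($P{\left(j \right)} = 8 + \frac{4}{j - 9} = 8 + \frac{4}{-9 + j}$)
$J = -6$ ($J = -9 + 3 = -6$)
$\left(P{\left(-10 \right)} + 110\right) J = \left(\frac{4 \left(-17 + 2 \left(-10\right)\right)}{-9 - 10} + 110\right) \left(-6\right) = \left(\frac{4 \left(-17 - 20\right)}{-19} + 110\right) \left(-6\right) = \left(4 \left(- \frac{1}{19}\right) \left(-37\right) + 110\right) \left(-6\right) = \left(\frac{148}{19} + 110\right) \left(-6\right) = \frac{2238}{19} \left(-6\right) = - \frac{13428}{19}$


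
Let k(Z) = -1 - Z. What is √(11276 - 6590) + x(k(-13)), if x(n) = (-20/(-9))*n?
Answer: 80/3 + √4686 ≈ 95.121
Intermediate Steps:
x(n) = 20*n/9 (x(n) = (-20*(-⅑))*n = 20*n/9)
√(11276 - 6590) + x(k(-13)) = √(11276 - 6590) + 20*(-1 - 1*(-13))/9 = √4686 + 20*(-1 + 13)/9 = √4686 + (20/9)*12 = √4686 + 80/3 = 80/3 + √4686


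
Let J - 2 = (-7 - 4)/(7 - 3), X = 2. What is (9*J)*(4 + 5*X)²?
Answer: -1323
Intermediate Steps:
J = -¾ (J = 2 + (-7 - 4)/(7 - 3) = 2 - 11/4 = -¾ ≈ -0.75000)
(9*J)*(4 + 5*X)² = (9*(-¾))*(4 + 5*2)² = -27*(4 + 10)²/4 = -27/4*14² = -27/4*196 = -1323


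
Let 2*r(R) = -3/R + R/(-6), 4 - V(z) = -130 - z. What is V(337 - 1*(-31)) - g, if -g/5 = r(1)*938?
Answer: -41543/6 ≈ -6923.8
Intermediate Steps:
V(z) = 134 + z (V(z) = 4 - (-130 - z) = 4 + (130 + z) = 134 + z)
r(R) = -3/(2*R) - R/12 (r(R) = (-3/R + R/(-6))/2 = (-3/R + R*(-⅙))/2 = (-3/R - R/6)/2 = -3/(2*R) - R/12)
g = 44555/6 (g = -5*(1/12)*(-18 - 1*1²)/1*938 = -5*(1/12)*1*(-18 - 1*1)*938 = -5*(1/12)*1*(-18 - 1)*938 = -5*(1/12)*1*(-19)*938 = -(-95)*938/12 = -5*(-8911/6) = 44555/6 ≈ 7425.8)
V(337 - 1*(-31)) - g = (134 + (337 - 1*(-31))) - 1*44555/6 = (134 + (337 + 31)) - 44555/6 = (134 + 368) - 44555/6 = 502 - 44555/6 = -41543/6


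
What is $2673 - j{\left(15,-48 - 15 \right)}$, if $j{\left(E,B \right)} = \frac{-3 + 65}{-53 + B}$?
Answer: $\frac{155065}{58} \approx 2673.5$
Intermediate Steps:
$j{\left(E,B \right)} = \frac{62}{-53 + B}$
$2673 - j{\left(15,-48 - 15 \right)} = 2673 - \frac{62}{-53 - 63} = 2673 - \frac{62}{-116} = 2673 - 62 \left(- \frac{1}{116}\right) = 2673 - - \frac{31}{58} = 2673 + \frac{31}{58} = \frac{155065}{58}$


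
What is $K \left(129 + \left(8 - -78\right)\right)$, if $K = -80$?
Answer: $-17200$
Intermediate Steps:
$K \left(129 + \left(8 - -78\right)\right) = - 80 \left(129 + \left(8 - -78\right)\right) = - 80 \left(129 + \left(8 + 78\right)\right) = - 80 \left(129 + 86\right) = \left(-80\right) 215 = -17200$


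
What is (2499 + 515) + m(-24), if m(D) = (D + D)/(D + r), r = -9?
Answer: 33170/11 ≈ 3015.5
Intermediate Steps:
m(D) = 2*D/(-9 + D) (m(D) = (D + D)/(D - 9) = (2*D)/(-9 + D) = 2*D/(-9 + D))
(2499 + 515) + m(-24) = (2499 + 515) + 2*(-24)/(-9 - 24) = 3014 + 2*(-24)/(-33) = 3014 + 2*(-24)*(-1/33) = 3014 + 16/11 = 33170/11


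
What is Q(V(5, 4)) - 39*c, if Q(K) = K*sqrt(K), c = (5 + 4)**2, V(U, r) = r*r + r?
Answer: -3159 + 40*sqrt(5) ≈ -3069.6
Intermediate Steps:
V(U, r) = r + r**2 (V(U, r) = r**2 + r = r + r**2)
c = 81 (c = 9**2 = 81)
Q(K) = K**(3/2)
Q(V(5, 4)) - 39*c = (4*(1 + 4))**(3/2) - 39*81 = (4*5)**(3/2) - 3159 = 20**(3/2) - 3159 = 40*sqrt(5) - 3159 = -3159 + 40*sqrt(5)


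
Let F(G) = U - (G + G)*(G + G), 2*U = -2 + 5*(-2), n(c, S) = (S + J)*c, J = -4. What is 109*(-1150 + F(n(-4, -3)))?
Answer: -467828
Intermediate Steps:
n(c, S) = c*(-4 + S) (n(c, S) = (S - 4)*c = (-4 + S)*c = c*(-4 + S))
U = -6 (U = (-2 + 5*(-2))/2 = (-2 - 10)/2 = (½)*(-12) = -6)
F(G) = -6 - 4*G² (F(G) = -6 - (G + G)*(G + G) = -6 - 2*G*2*G = -6 - 4*G²)
109*(-1150 + F(n(-4, -3))) = 109*(-1150 + (-6 - 4*16*(-4 - 3)²)) = 109*(-1150 + (-6 - 4*(-4*(-7))²)) = 109*(-1150 + (-6 - 4*28²)) = 109*(-1150 + (-6 - 4*784)) = 109*(-1150 + (-6 - 3136)) = 109*(-1150 - 3142) = 109*(-4292) = -467828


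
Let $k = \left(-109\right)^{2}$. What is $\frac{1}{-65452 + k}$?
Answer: $- \frac{1}{53571} \approx -1.8667 \cdot 10^{-5}$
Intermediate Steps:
$k = 11881$
$\frac{1}{-65452 + k} = \frac{1}{-65452 + 11881} = \frac{1}{-53571} = - \frac{1}{53571}$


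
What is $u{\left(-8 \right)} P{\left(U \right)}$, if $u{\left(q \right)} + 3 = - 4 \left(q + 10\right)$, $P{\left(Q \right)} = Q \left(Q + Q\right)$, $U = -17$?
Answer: $-6358$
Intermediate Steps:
$P{\left(Q \right)} = 2 Q^{2}$ ($P{\left(Q \right)} = Q 2 Q = 2 Q^{2}$)
$u{\left(q \right)} = -43 - 4 q$ ($u{\left(q \right)} = -3 - 4 \left(q + 10\right) = -3 - 4 \left(10 + q\right) = -3 - \left(40 + 4 q\right) = -43 - 4 q$)
$u{\left(-8 \right)} P{\left(U \right)} = \left(-43 - -32\right) 2 \left(-17\right)^{2} = \left(-43 + 32\right) 2 \cdot 289 = \left(-11\right) 578 = -6358$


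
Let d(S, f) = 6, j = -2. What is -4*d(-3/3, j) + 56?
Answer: 32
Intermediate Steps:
-4*d(-3/3, j) + 56 = -4*6 + 56 = -24 + 56 = 32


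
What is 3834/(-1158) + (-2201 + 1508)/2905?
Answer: -284292/80095 ≈ -3.5494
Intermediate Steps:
3834/(-1158) + (-2201 + 1508)/2905 = 3834*(-1/1158) - 693*1/2905 = -639/193 - 99/415 = -284292/80095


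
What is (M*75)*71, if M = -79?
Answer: -420675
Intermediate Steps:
(M*75)*71 = -79*75*71 = -5925*71 = -420675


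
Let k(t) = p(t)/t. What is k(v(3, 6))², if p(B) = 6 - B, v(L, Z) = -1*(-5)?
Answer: 1/25 ≈ 0.040000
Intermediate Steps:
v(L, Z) = 5
k(t) = (6 - t)/t
k(v(3, 6))² = ((6 - 1*5)/5)² = ((6 - 5)/5)² = ((⅕)*1)² = (⅕)² = 1/25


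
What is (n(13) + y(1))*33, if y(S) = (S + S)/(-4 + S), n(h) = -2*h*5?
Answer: -4312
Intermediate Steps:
n(h) = -10*h
y(S) = 2*S/(-4 + S) (y(S) = (2*S)/(-4 + S) = 2*S/(-4 + S))
(n(13) + y(1))*33 = (-10*13 + 2*1/(-4 + 1))*33 = (-130 + 2*1/(-3))*33 = (-130 + 2*1*(-⅓))*33 = (-130 - ⅔)*33 = -392/3*33 = -4312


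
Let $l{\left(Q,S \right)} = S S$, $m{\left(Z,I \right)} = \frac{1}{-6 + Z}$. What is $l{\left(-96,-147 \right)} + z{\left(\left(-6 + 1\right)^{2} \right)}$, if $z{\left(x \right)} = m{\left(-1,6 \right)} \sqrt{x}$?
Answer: $\frac{151258}{7} \approx 21608.0$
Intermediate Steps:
$z{\left(x \right)} = - \frac{\sqrt{x}}{7}$ ($z{\left(x \right)} = \frac{\sqrt{x}}{-6 - 1} = \frac{\sqrt{x}}{-7} = - \frac{\sqrt{x}}{7}$)
$l{\left(Q,S \right)} = S^{2}$
$l{\left(-96,-147 \right)} + z{\left(\left(-6 + 1\right)^{2} \right)} = \left(-147\right)^{2} - \frac{\sqrt{\left(-6 + 1\right)^{2}}}{7} = 21609 - \frac{\sqrt{\left(-5\right)^{2}}}{7} = 21609 - \frac{\sqrt{25}}{7} = 21609 - \frac{5}{7} = \frac{151258}{7}$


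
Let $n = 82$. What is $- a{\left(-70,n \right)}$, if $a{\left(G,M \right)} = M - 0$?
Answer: $-82$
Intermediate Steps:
$a{\left(G,M \right)} = M$ ($a{\left(G,M \right)} = M + 0 = M$)
$- a{\left(-70,n \right)} = \left(-1\right) 82 = -82$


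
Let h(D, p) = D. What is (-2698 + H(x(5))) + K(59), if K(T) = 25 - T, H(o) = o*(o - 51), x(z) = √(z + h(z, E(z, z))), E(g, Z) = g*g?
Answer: -2722 - 51*√10 ≈ -2883.3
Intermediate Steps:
E(g, Z) = g²
x(z) = √2*√z (x(z) = √(z + z) = √(2*z) = √2*√z)
H(o) = o*(-51 + o)
(-2698 + H(x(5))) + K(59) = (-2698 + (√2*√5)*(-51 + √2*√5)) + (25 - 1*59) = (-2698 + √10*(-51 + √10)) + (25 - 59) = (-2698 + √10*(-51 + √10)) - 34 = -2732 + √10*(-51 + √10)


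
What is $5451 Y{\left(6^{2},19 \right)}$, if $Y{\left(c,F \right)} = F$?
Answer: $103569$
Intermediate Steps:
$5451 Y{\left(6^{2},19 \right)} = 5451 \cdot 19 = 103569$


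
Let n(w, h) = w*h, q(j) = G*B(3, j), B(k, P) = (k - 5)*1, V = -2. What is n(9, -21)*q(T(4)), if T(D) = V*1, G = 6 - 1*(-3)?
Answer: 3402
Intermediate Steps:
B(k, P) = -5 + k (B(k, P) = (-5 + k)*1 = -5 + k)
G = 9 (G = 6 + 3 = 9)
T(D) = -2 (T(D) = -2*1 = -2)
q(j) = -18 (q(j) = 9*(-5 + 3) = 9*(-2) = -18)
n(w, h) = h*w
n(9, -21)*q(T(4)) = -21*9*(-18) = -189*(-18) = 3402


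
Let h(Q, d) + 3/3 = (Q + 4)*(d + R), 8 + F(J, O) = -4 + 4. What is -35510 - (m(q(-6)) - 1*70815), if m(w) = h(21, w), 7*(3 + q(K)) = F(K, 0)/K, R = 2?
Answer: 741851/21 ≈ 35326.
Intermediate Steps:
F(J, O) = -8 (F(J, O) = -8 + (-4 + 4) = -8 + 0 = -8)
h(Q, d) = -1 + (2 + d)*(4 + Q) (h(Q, d) = -1 + (Q + 4)*(d + 2) = -1 + (4 + Q)*(2 + d) = -1 + (2 + d)*(4 + Q))
q(K) = -3 - 8/(7*K) (q(K) = -3 + (-8/K)/7 = -3 - 8/(7*K))
m(w) = 49 + 25*w (m(w) = 7 + 2*21 + 4*w + 21*w = 7 + 42 + 4*w + 21*w = 49 + 25*w)
-35510 - (m(q(-6)) - 1*70815) = -35510 - ((49 + 25*(-3 - 8/7/(-6))) - 1*70815) = -35510 - ((49 + 25*(-3 - 8/7*(-⅙))) - 70815) = -35510 - ((49 + 25*(-3 + 4/21)) - 70815) = -35510 - ((49 + 25*(-59/21)) - 70815) = -35510 - ((49 - 1475/21) - 70815) = -35510 - (-446/21 - 70815) = -35510 - 1*(-1487561/21) = -35510 + 1487561/21 = 741851/21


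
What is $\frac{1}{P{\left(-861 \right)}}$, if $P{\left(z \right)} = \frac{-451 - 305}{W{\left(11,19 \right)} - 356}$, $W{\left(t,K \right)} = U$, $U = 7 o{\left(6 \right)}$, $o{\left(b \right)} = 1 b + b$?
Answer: $\frac{68}{189} \approx 0.35979$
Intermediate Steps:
$o{\left(b \right)} = 2 b$ ($o{\left(b \right)} = b + b = 2 b$)
$U = 84$ ($U = 7 \cdot 2 \cdot 6 = 7 \cdot 12 = 84$)
$W{\left(t,K \right)} = 84$
$P{\left(z \right)} = \frac{189}{68}$ ($P{\left(z \right)} = \frac{-451 - 305}{84 - 356} = - \frac{756}{-272} = \left(-756\right) \left(- \frac{1}{272}\right) = \frac{189}{68}$)
$\frac{1}{P{\left(-861 \right)}} = \frac{1}{\frac{189}{68}} = \frac{68}{189}$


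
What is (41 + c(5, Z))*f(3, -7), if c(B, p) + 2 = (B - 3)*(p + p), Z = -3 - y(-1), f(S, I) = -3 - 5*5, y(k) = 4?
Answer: -308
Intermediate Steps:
f(S, I) = -28 (f(S, I) = -3 - 25 = -28)
Z = -7 (Z = -3 - 1*4 = -3 - 4 = -7)
c(B, p) = -2 + 2*p*(-3 + B) (c(B, p) = -2 + (B - 3)*(p + p) = -2 + (-3 + B)*(2*p) = -2 + 2*p*(-3 + B))
(41 + c(5, Z))*f(3, -7) = (41 + (-2 - 6*(-7) + 2*5*(-7)))*(-28) = (41 + (-2 + 42 - 70))*(-28) = (41 - 30)*(-28) = 11*(-28) = -308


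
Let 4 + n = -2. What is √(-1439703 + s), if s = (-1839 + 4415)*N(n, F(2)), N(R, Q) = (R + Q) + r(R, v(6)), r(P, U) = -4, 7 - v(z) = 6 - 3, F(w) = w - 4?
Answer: I*√1470615 ≈ 1212.7*I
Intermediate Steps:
F(w) = -4 + w
v(z) = 4 (v(z) = 7 - (6 - 3) = 7 - 1*3 = 7 - 3 = 4)
n = -6 (n = -4 - 2 = -6)
N(R, Q) = -4 + Q + R (N(R, Q) = (R + Q) - 4 = (Q + R) - 4 = -4 + Q + R)
s = -30912 (s = (-1839 + 4415)*(-4 + (-4 + 2) - 6) = 2576*(-4 - 2 - 6) = 2576*(-12) = -30912)
√(-1439703 + s) = √(-1439703 - 30912) = √(-1470615) = I*√1470615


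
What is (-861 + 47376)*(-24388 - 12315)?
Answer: -1707240045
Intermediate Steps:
(-861 + 47376)*(-24388 - 12315) = 46515*(-36703) = -1707240045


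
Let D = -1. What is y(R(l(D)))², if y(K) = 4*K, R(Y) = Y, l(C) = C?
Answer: 16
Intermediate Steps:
y(R(l(D)))² = (4*(-1))² = (-4)² = 16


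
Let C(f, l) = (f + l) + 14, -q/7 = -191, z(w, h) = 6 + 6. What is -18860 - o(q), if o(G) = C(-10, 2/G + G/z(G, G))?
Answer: -304441609/16044 ≈ -18975.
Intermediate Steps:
z(w, h) = 12
q = 1337 (q = -7*(-191) = 1337)
C(f, l) = 14 + f + l
o(G) = 4 + 2/G + G/12 (o(G) = 14 - 10 + (2/G + G/12) = 4 + 2/G + G/12)
-18860 - o(q) = -18860 - (4 + 2/1337 + (1/12)*1337) = -18860 - (4 + 2*(1/1337) + 1337/12) = -18860 - (4 + 2/1337 + 1337/12) = -18860 - 1*1851769/16044 = -18860 - 1851769/16044 = -304441609/16044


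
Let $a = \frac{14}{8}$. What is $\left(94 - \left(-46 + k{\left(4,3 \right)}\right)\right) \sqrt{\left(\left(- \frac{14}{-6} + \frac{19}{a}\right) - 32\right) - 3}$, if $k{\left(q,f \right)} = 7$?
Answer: $\frac{19 i \sqrt{9618}}{3} \approx 621.12 i$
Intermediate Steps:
$a = \frac{7}{4}$ ($a = 14 \cdot \frac{1}{8} = \frac{7}{4} \approx 1.75$)
$\left(94 - \left(-46 + k{\left(4,3 \right)}\right)\right) \sqrt{\left(\left(- \frac{14}{-6} + \frac{19}{a}\right) - 32\right) - 3} = \left(94 + \left(46 - 7\right)\right) \sqrt{\left(\left(- \frac{14}{-6} + \frac{19}{\frac{7}{4}}\right) - 32\right) - 3} = \left(94 + \left(46 - 7\right)\right) \sqrt{\left(\left(\left(-14\right) \left(- \frac{1}{6}\right) + 19 \cdot \frac{4}{7}\right) - 32\right) - 3} = \left(94 + 39\right) \sqrt{\left(\left(\frac{7}{3} + \frac{76}{7}\right) - 32\right) - 3} = 133 \sqrt{\left(\frac{277}{21} - 32\right) - 3} = 133 \sqrt{- \frac{395}{21} - 3} = 133 \sqrt{- \frac{458}{21}} = 133 \frac{i \sqrt{9618}}{21} = \frac{19 i \sqrt{9618}}{3}$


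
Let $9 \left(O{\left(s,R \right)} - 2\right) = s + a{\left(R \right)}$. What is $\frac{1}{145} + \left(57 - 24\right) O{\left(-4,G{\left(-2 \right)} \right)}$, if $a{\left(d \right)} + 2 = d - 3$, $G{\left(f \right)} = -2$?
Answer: $\frac{11168}{435} \approx 25.674$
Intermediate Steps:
$a{\left(d \right)} = -5 + d$ ($a{\left(d \right)} = -2 + \left(d - 3\right) = -2 + \left(-3 + d\right) = -5 + d$)
$O{\left(s,R \right)} = \frac{13}{9} + \frac{R}{9} + \frac{s}{9}$ ($O{\left(s,R \right)} = 2 + \frac{s + \left(-5 + R\right)}{9} = 2 + \frac{-5 + R + s}{9} = 2 + \left(- \frac{5}{9} + \frac{R}{9} + \frac{s}{9}\right) = \frac{13}{9} + \frac{R}{9} + \frac{s}{9}$)
$\frac{1}{145} + \left(57 - 24\right) O{\left(-4,G{\left(-2 \right)} \right)} = \frac{1}{145} + \left(57 - 24\right) \left(\frac{13}{9} + \frac{1}{9} \left(-2\right) + \frac{1}{9} \left(-4\right)\right) = \frac{1}{145} + \left(57 + \left(-32 + 8\right)\right) \left(\frac{13}{9} - \frac{2}{9} - \frac{4}{9}\right) = \frac{1}{145} + \left(57 - 24\right) \frac{7}{9} = \frac{1}{145} + 33 \cdot \frac{7}{9} = \frac{1}{145} + \frac{77}{3} = \frac{11168}{435}$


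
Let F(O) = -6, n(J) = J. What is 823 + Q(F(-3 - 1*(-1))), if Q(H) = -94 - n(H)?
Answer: 735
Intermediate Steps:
Q(H) = -94 - H
823 + Q(F(-3 - 1*(-1))) = 823 + (-94 - 1*(-6)) = 823 + (-94 + 6) = 823 - 88 = 735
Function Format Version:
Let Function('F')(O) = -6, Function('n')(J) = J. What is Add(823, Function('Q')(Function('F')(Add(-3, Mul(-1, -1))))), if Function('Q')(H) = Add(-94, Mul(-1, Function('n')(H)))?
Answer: 735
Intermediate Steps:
Function('Q')(H) = Add(-94, Mul(-1, H))
Add(823, Function('Q')(Function('F')(Add(-3, Mul(-1, -1))))) = Add(823, Add(-94, Mul(-1, -6))) = Add(823, Add(-94, 6)) = Add(823, -88) = 735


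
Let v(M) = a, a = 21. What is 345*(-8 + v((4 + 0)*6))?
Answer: 4485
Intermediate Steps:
v(M) = 21
345*(-8 + v((4 + 0)*6)) = 345*(-8 + 21) = 345*13 = 4485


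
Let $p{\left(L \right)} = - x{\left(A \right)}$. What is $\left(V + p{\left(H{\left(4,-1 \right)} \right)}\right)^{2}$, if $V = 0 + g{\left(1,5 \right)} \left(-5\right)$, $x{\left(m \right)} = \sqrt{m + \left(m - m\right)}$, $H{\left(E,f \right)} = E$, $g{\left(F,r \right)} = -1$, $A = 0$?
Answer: $25$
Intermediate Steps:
$x{\left(m \right)} = \sqrt{m}$ ($x{\left(m \right)} = \sqrt{m + 0} = \sqrt{m}$)
$p{\left(L \right)} = 0$ ($p{\left(L \right)} = - \sqrt{0} = \left(-1\right) 0 = 0$)
$V = 5$ ($V = 0 - -5 = 0 + 5 = 5$)
$\left(V + p{\left(H{\left(4,-1 \right)} \right)}\right)^{2} = \left(5 + 0\right)^{2} = 5^{2} = 25$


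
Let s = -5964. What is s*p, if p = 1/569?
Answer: -5964/569 ≈ -10.482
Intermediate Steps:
p = 1/569 ≈ 0.0017575
s*p = -5964*1/569 = -5964/569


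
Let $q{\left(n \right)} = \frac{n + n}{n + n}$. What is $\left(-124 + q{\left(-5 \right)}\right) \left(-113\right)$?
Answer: $13899$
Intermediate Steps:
$q{\left(n \right)} = 1$ ($q{\left(n \right)} = \frac{2 n}{2 n} = 2 n \frac{1}{2 n} = 1$)
$\left(-124 + q{\left(-5 \right)}\right) \left(-113\right) = \left(-124 + 1\right) \left(-113\right) = \left(-123\right) \left(-113\right) = 13899$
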